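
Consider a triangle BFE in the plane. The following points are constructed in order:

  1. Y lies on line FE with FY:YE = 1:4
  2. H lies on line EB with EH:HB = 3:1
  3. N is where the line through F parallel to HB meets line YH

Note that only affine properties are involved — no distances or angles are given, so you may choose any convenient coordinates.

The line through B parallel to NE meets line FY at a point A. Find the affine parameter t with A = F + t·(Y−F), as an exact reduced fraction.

t = -65/3

Assign B = (0, 0), F = (1, 0), E = (0, 1) — the answer is frame-independent, so this choice is without loss of generality.
1. Y lies on line FE with FY:YE = 1:4 ⇒ Y = (4/5, 1/5)
2. H lies on line EB with EH:HB = 3:1 ⇒ H = (0, 1/4)
3. N is where the line through F parallel to HB meets line YH ⇒ N = (1, 3/16)
through B parallel to NE: direction (-1, 13/16); meets FY at A = (16/3, -13/3)
A = F + t·(Y−F) with t = -65/3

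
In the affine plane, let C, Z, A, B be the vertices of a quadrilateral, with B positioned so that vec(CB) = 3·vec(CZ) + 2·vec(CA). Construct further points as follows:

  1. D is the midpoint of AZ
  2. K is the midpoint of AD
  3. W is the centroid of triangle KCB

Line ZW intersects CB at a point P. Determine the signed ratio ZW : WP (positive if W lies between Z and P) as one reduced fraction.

ZW:WP = -31/7

Assign C = (0, 0), Z = (1, 0), A = (0, 1), B = (3, 2) — the answer is frame-independent, so this choice is without loss of generality.
1. D is the midpoint of AZ ⇒ D = (1/2, 1/2)
2. K is the midpoint of AD ⇒ K = (1/4, 3/4)
3. W is the centroid of triangle KCB ⇒ W = (13/12, 11/12)
line ZW meets CB at P = (33/31, 22/31)
W = Z + t·(P−Z) with t = 31/24, so ZW:WP = 31/24:-7/24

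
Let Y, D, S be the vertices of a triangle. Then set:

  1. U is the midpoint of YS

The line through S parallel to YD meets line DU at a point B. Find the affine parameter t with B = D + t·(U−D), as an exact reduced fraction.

t = 2

Assign Y = (0, 0), D = (1, 0), S = (0, 1) — the answer is frame-independent, so this choice is without loss of generality.
1. U is the midpoint of YS ⇒ U = (0, 1/2)
through S parallel to YD: direction (1, 0); meets DU at B = (-1, 1)
B = D + t·(U−D) with t = 2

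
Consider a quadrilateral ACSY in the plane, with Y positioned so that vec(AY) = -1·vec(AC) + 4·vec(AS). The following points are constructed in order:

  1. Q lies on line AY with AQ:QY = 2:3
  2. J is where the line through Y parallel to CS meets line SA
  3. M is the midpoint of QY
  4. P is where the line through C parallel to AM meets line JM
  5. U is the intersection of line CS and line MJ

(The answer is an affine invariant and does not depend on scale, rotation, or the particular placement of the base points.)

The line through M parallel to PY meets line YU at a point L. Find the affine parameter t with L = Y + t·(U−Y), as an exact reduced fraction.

t = 12/23

Work in coordinates with A = (0, 0), C = (1, 0), S = (0, 1), Y = (-1, 4).
1. Q lies on line AY with AQ:QY = 2:3 ⇒ Q = (-2/5, 8/5)
2. J is where the line through Y parallel to CS meets line SA ⇒ J = (0, 3)
3. M is the midpoint of QY ⇒ M = (-7/10, 14/5)
4. P is where the line through C parallel to AM meets line JM ⇒ P = (7/30, 46/15)
5. U is the intersection of line CS and line MJ ⇒ U = (-14/9, 23/9)
through M parallel to PY: direction (-37/30, 14/15); meets YU at L = (-89/69, 224/69)
L = Y + t·(U−Y) with t = 12/23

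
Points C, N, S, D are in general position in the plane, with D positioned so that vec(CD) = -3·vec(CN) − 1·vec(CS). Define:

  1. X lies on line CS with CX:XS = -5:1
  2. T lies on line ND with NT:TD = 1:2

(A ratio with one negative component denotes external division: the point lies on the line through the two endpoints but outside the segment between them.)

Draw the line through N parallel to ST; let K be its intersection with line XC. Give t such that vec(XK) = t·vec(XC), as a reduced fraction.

Choose coordinates C = (0, 0), N = (1, 0), S = (0, 1), D = (-3, -1).
1. X lies on line CS with CX:XS = -5:1 ⇒ X = (0, 5/4)
2. T lies on line ND with NT:TD = 1:2 ⇒ T = (-1/3, -1/3)
through N parallel to ST: direction (-1/3, -4/3); meets XC at K = (0, -4)
K = X + t·(C−X) with t = 21/5

t = 21/5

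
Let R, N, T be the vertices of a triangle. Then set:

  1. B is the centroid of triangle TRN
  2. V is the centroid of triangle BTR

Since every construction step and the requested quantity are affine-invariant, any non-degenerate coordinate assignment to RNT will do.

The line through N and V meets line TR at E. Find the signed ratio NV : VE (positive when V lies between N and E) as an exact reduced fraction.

Assign R = (0, 0), N = (1, 0), T = (0, 1) — the answer is frame-independent, so this choice is without loss of generality.
1. B is the centroid of triangle TRN ⇒ B = (1/3, 1/3)
2. V is the centroid of triangle BTR ⇒ V = (1/9, 4/9)
line NV meets TR at E = (0, 1/2)
V = N + t·(E−N) with t = 8/9, so NV:VE = 8/9:1/9

NV:VE = 8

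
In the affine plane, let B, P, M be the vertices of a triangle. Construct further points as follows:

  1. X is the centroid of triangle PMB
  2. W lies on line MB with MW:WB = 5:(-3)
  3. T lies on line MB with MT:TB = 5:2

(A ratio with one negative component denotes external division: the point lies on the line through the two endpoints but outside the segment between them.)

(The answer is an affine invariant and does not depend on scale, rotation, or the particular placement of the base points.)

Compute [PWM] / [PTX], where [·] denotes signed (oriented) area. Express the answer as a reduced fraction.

Work in coordinates with B = (0, 0), P = (1, 0), M = (0, 1).
1. X is the centroid of triangle PMB ⇒ X = (1/3, 1/3)
2. W lies on line MB with MW:WB = 5:(-3) ⇒ W = (0, -3/2)
3. T lies on line MB with MT:TB = 5:2 ⇒ T = (0, 2/7)
2·[PWM] = -5/2, 2·[PTX] = -1/7
[PWM]:[PTX] = -5/2:-1/7 = 35/2

[PWM]:[PTX] = 35/2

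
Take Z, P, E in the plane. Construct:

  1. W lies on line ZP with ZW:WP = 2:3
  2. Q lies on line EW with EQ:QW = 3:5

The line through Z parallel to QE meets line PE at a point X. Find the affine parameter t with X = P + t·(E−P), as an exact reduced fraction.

Assign Z = (0, 0), P = (1, 0), E = (0, 1) — the answer is frame-independent, so this choice is without loss of generality.
1. W lies on line ZP with ZW:WP = 2:3 ⇒ W = (2/5, 0)
2. Q lies on line EW with EQ:QW = 3:5 ⇒ Q = (3/20, 5/8)
through Z parallel to QE: direction (-3/20, 3/8); meets PE at X = (-2/3, 5/3)
X = P + t·(E−P) with t = 5/3

t = 5/3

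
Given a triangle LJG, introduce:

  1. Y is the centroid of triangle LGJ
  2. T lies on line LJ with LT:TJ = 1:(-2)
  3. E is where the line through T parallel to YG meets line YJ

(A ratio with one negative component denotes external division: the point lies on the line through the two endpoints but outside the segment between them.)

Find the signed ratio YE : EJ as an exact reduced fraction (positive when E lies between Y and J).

Choose coordinates L = (0, 0), J = (1, 0), G = (0, 1).
1. Y is the centroid of triangle LGJ ⇒ Y = (1/3, 1/3)
2. T lies on line LJ with LT:TJ = 1:(-2) ⇒ T = (-1, 0)
3. E is where the line through T parallel to YG meets line YJ ⇒ E = (-5/3, 4/3)
E = Y + t·(J−Y) with t = -3, so YE:EJ = t:(1−t) = -3:4

YE:EJ = -3/4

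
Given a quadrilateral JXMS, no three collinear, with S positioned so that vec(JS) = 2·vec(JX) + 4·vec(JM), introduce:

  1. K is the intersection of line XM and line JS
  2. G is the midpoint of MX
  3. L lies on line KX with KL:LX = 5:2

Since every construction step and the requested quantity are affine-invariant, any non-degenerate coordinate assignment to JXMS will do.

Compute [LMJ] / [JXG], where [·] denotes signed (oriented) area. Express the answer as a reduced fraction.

Assign J = (0, 0), X = (1, 0), M = (0, 1), S = (2, 4) — the answer is frame-independent, so this choice is without loss of generality.
1. K is the intersection of line XM and line JS ⇒ K = (1/3, 2/3)
2. G is the midpoint of MX ⇒ G = (1/2, 1/2)
3. L lies on line KX with KL:LX = 5:2 ⇒ L = (17/21, 4/21)
2·[LMJ] = 17/21, 2·[JXG] = 1/2
[LMJ]:[JXG] = 17/21:1/2 = 34/21

[LMJ]:[JXG] = 34/21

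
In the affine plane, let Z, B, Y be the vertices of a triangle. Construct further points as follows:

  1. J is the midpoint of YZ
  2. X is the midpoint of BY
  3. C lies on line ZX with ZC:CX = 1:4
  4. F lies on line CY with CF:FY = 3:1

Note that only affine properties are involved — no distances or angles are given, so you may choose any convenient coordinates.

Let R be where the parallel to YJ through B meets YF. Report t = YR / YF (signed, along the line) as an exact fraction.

Set Z = (0, 0), B = (1, 0), Y = (0, 1); any affine frame gives the same invariant.
1. J is the midpoint of YZ ⇒ J = (0, 1/2)
2. X is the midpoint of BY ⇒ X = (1/2, 1/2)
3. C lies on line ZX with ZC:CX = 1:4 ⇒ C = (1/10, 1/10)
4. F lies on line CY with CF:FY = 3:1 ⇒ F = (1/40, 31/40)
through B parallel to YJ: direction (0, -1/2); meets YF at R = (1, -8)
R = Y + t·(F−Y) with t = 40

t = 40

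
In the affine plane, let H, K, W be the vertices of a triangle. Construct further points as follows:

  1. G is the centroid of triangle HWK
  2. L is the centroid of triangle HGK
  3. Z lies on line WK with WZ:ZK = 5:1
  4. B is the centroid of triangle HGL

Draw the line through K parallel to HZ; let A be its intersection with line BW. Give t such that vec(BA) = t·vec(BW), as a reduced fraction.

t = -20/61

Assign H = (0, 0), K = (1, 0), W = (0, 1) — the answer is frame-independent, so this choice is without loss of generality.
1. G is the centroid of triangle HWK ⇒ G = (1/3, 1/3)
2. L is the centroid of triangle HGK ⇒ L = (4/9, 1/9)
3. Z lies on line WK with WZ:ZK = 5:1 ⇒ Z = (5/6, 1/6)
4. B is the centroid of triangle HGL ⇒ B = (7/27, 4/27)
through K parallel to HZ: direction (5/6, 1/6); meets BW at A = (21/61, -8/61)
A = B + t·(W−B) with t = -20/61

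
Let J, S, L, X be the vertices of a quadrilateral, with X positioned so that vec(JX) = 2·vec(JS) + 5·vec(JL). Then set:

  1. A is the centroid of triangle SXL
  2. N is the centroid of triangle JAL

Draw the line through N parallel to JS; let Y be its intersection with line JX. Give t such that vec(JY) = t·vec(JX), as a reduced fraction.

Assign J = (0, 0), S = (1, 0), L = (0, 1), X = (2, 5) — the answer is frame-independent, so this choice is without loss of generality.
1. A is the centroid of triangle SXL ⇒ A = (1, 2)
2. N is the centroid of triangle JAL ⇒ N = (1/3, 1)
through N parallel to JS: direction (1, 0); meets JX at Y = (2/5, 1)
Y = J + t·(X−J) with t = 1/5

t = 1/5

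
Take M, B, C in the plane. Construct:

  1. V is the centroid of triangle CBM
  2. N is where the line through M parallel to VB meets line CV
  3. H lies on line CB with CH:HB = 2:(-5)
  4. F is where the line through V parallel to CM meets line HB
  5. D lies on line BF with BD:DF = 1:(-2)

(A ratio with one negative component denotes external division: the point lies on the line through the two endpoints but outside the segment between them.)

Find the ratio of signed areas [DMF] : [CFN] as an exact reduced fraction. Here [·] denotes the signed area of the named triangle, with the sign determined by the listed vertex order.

[DMF]:[CFN] = 6

Set M = (0, 0), B = (1, 0), C = (0, 1); any affine frame gives the same invariant.
1. V is the centroid of triangle CBM ⇒ V = (1/3, 1/3)
2. N is where the line through M parallel to VB meets line CV ⇒ N = (2/3, -1/3)
3. H lies on line CB with CH:HB = 2:(-5) ⇒ H = (-2/3, 5/3)
4. F is where the line through V parallel to CM meets line HB ⇒ F = (1/3, 2/3)
5. D lies on line BF with BD:DF = 1:(-2) ⇒ D = (5/3, -2/3)
2·[DMF] = -4/3, 2·[CFN] = -2/9
[DMF]:[CFN] = -4/3:-2/9 = 6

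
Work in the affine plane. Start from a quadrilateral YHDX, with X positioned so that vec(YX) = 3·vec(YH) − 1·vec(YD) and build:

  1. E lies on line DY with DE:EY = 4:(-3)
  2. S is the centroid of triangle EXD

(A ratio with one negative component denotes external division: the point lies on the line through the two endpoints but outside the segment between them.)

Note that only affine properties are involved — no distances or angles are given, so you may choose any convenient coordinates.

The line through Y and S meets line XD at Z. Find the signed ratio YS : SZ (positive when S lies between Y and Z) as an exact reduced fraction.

Assign Y = (0, 0), H = (1, 0), D = (0, 1), X = (3, -1) — the answer is frame-independent, so this choice is without loss of generality.
1. E lies on line DY with DE:EY = 4:(-3) ⇒ E = (0, -3)
2. S is the centroid of triangle EXD ⇒ S = (1, -1)
line YS meets XD at Z = (-3, 3)
S = Y + t·(Z−Y) with t = -1/3, so YS:SZ = -1/3:4/3

YS:SZ = -1/4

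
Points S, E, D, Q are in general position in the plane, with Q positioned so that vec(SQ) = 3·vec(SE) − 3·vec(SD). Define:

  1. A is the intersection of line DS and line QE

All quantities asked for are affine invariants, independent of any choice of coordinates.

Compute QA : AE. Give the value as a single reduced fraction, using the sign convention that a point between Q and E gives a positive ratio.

Set S = (0, 0), E = (1, 0), D = (0, 1), Q = (3, -3); any affine frame gives the same invariant.
1. A is the intersection of line DS and line QE ⇒ A = (0, 3/2)
A = Q + t·(E−Q) with t = 3/2, so QA:AE = t:(1−t) = 3/2:-1/2

QA:AE = -3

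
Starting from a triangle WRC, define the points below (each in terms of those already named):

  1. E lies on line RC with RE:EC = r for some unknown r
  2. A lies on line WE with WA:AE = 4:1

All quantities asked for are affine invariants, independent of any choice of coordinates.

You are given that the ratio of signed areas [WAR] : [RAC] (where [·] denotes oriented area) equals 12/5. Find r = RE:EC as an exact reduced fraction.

r = 3/2

Choose coordinates W = (0, 0), R = (1, 0), C = (0, 1).
1. With RE:EC = r, write λ = r/(r+1) so E = R + λ·(C−R); E is affine-linear in λ
2. A lies on line WE with WA:AE = 4:1 ⇒ A is an affine combination of earlier points and hence also affine-linear in λ
Every point depending on E is an affine combination of E and λ-independent points, so each such coordinate is linear in λ; the λ² term in each signed area is a multiple of (C−R)×(C−R) = 0, so 2·[WAR] and 2·[RAC] are each linear in λ. Evaluating at λ=0 and λ=1:
  2·[WAR] = -4/5·λ,   2·[RAC] = -1/5
So [WAR]:[RAC] = (-4/5·λ) / (-1/5). Setting this equal to 12/5:
  -4/5·λ = 12/5·(-1/5)  ⇒  λ = 3/5
Then r = λ/(1−λ) = (3/5)/(2/5) = 3/2. Check: with r = 3/2, E = (2/5, 3/5) and [WAR]:[RAC] = 12/5 as required.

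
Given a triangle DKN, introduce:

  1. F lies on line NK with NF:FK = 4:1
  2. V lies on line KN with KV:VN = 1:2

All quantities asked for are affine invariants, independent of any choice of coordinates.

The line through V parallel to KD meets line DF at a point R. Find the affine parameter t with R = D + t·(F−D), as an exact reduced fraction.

t = 5/3

Assign D = (0, 0), K = (1, 0), N = (0, 1) — the answer is frame-independent, so this choice is without loss of generality.
1. F lies on line NK with NF:FK = 4:1 ⇒ F = (4/5, 1/5)
2. V lies on line KN with KV:VN = 1:2 ⇒ V = (2/3, 1/3)
through V parallel to KD: direction (-1, 0); meets DF at R = (4/3, 1/3)
R = D + t·(F−D) with t = 5/3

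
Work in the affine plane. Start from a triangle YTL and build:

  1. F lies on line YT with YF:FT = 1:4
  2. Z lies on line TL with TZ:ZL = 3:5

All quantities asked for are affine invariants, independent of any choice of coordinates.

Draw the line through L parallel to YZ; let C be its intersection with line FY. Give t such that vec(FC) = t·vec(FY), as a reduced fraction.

Set Y = (0, 0), T = (1, 0), L = (0, 1); any affine frame gives the same invariant.
1. F lies on line YT with YF:FT = 1:4 ⇒ F = (1/5, 0)
2. Z lies on line TL with TZ:ZL = 3:5 ⇒ Z = (5/8, 3/8)
through L parallel to YZ: direction (5/8, 3/8); meets FY at C = (-5/3, 0)
C = F + t·(Y−F) with t = 28/3

t = 28/3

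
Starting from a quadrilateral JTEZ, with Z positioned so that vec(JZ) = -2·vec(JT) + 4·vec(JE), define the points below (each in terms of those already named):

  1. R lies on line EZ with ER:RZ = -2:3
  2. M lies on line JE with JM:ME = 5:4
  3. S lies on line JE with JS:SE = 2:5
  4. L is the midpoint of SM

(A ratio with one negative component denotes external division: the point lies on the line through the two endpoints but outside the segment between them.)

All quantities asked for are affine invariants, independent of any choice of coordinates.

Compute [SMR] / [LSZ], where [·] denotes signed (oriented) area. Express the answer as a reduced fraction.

Choose coordinates J = (0, 0), T = (1, 0), E = (0, 1), Z = (-2, 4).
1. R lies on line EZ with ER:RZ = -2:3 ⇒ R = (4, -5)
2. M lies on line JE with JM:ME = 5:4 ⇒ M = (0, 5/9)
3. S lies on line JE with JS:SE = 2:5 ⇒ S = (0, 2/7)
4. L is the midpoint of SM ⇒ L = (0, 53/126)
2·[SMR] = -68/63, 2·[LSZ] = -17/63
[SMR]:[LSZ] = -68/63:-17/63 = 4

[SMR]:[LSZ] = 4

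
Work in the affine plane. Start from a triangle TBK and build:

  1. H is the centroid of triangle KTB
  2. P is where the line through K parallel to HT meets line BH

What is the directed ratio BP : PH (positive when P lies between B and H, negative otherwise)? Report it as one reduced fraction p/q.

BP:PH = -2

Assign T = (0, 0), B = (1, 0), K = (0, 1) — the answer is frame-independent, so this choice is without loss of generality.
1. H is the centroid of triangle KTB ⇒ H = (1/3, 1/3)
2. P is where the line through K parallel to HT meets line BH ⇒ P = (-1/3, 2/3)
P = B + t·(H−B) with t = 2, so BP:PH = t:(1−t) = 2:-1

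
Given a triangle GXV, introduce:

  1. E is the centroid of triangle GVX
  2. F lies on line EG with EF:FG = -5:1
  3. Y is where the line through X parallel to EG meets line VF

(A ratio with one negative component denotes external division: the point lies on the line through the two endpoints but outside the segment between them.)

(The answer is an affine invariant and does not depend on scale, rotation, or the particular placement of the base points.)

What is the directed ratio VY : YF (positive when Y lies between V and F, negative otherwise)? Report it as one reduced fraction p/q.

VY:YF = -2

Work in coordinates with G = (0, 0), X = (1, 0), V = (0, 1).
1. E is the centroid of triangle GVX ⇒ E = (1/3, 1/3)
2. F lies on line EG with EF:FG = -5:1 ⇒ F = (-1/12, -1/12)
3. Y is where the line through X parallel to EG meets line VF ⇒ Y = (-1/6, -7/6)
Y = V + t·(F−V) with t = 2, so VY:YF = t:(1−t) = 2:-1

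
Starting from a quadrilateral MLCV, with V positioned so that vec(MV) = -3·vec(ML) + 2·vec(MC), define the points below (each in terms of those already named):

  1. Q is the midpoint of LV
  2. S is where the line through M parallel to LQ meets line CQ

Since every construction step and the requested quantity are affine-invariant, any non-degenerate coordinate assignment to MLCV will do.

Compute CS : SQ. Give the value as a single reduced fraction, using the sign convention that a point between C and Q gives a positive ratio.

Choose coordinates M = (0, 0), L = (1, 0), C = (0, 1), V = (-3, 2).
1. Q is the midpoint of LV ⇒ Q = (-1, 1)
2. S is where the line through M parallel to LQ meets line CQ ⇒ S = (-2, 1)
S = C + t·(Q−C) with t = 2, so CS:SQ = t:(1−t) = 2:-1

CS:SQ = -2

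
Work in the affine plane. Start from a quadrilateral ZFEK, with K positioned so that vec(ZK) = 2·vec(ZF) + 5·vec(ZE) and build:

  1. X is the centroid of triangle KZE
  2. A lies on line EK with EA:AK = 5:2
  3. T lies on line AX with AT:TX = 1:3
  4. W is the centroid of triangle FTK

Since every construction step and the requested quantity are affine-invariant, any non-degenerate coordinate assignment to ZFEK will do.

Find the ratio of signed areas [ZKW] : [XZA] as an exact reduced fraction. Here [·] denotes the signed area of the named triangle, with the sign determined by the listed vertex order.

Work in coordinates with Z = (0, 0), F = (1, 0), E = (0, 1), K = (2, 5).
1. X is the centroid of triangle KZE ⇒ X = (2/3, 2)
2. A lies on line EK with EA:AK = 5:2 ⇒ A = (10/7, 27/7)
3. T lies on line AX with AT:TX = 1:3 ⇒ T = (26/21, 95/28)
4. W is the centroid of triangle FTK ⇒ W = (89/63, 235/84)
2·[ZKW] = -185/126, 2·[XZA] = 2/7
[ZKW]:[XZA] = -185/126:2/7 = -185/36

[ZKW]:[XZA] = -185/36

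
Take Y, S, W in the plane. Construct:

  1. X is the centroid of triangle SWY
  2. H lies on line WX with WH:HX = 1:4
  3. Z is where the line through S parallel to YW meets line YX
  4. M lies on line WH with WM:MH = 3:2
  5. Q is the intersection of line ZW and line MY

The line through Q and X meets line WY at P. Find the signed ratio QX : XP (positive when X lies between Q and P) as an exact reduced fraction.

QX:XP = -20/23

Choose coordinates Y = (0, 0), S = (1, 0), W = (0, 1).
1. X is the centroid of triangle SWY ⇒ X = (1/3, 1/3)
2. H lies on line WX with WH:HX = 1:4 ⇒ H = (1/15, 13/15)
3. Z is where the line through S parallel to YW meets line YX ⇒ Z = (1, 1)
4. M lies on line WH with WM:MH = 3:2 ⇒ M = (1/25, 23/25)
5. Q is the intersection of line ZW and line MY ⇒ Q = (1/23, 1)
line QX meets WY at P = (0, 11/10)
X = Q + t·(P−Q) with t = -20/3, so QX:XP = -20/3:23/3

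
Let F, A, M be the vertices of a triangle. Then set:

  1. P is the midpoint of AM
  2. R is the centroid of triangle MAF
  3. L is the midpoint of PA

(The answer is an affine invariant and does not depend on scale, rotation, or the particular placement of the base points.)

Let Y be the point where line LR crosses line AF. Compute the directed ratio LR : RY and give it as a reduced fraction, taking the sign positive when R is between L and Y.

Assign F = (0, 0), A = (1, 0), M = (0, 1) — the answer is frame-independent, so this choice is without loss of generality.
1. P is the midpoint of AM ⇒ P = (1/2, 1/2)
2. R is the centroid of triangle MAF ⇒ R = (1/3, 1/3)
3. L is the midpoint of PA ⇒ L = (3/4, 1/4)
line LR meets AF at Y = (2, 0)
R = L + t·(Y−L) with t = -1/3, so LR:RY = -1/3:4/3

LR:RY = -1/4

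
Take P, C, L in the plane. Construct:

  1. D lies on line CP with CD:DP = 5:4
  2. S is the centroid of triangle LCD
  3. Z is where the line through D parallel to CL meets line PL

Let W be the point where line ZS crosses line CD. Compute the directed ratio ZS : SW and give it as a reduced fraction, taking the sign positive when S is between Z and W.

Choose coordinates P = (0, 0), C = (1, 0), L = (0, 1).
1. D lies on line CP with CD:DP = 5:4 ⇒ D = (4/9, 0)
2. S is the centroid of triangle LCD ⇒ S = (13/27, 1/3)
3. Z is where the line through D parallel to CL meets line PL ⇒ Z = (0, 4/9)
line ZS meets CD at W = (52/27, 0)
S = Z + t·(W−Z) with t = 1/4, so ZS:SW = 1/4:3/4

ZS:SW = 1/3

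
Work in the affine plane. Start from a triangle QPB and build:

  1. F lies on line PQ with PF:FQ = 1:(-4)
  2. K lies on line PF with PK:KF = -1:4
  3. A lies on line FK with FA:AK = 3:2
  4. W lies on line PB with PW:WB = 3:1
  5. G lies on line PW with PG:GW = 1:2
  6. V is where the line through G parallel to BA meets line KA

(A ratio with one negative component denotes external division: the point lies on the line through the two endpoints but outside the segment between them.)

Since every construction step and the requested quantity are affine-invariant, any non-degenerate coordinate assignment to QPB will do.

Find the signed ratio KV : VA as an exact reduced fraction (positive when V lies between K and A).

KV:VA = 23/9

Set Q = (0, 0), P = (1, 0), B = (0, 1); any affine frame gives the same invariant.
1. F lies on line PQ with PF:FQ = 1:(-4) ⇒ F = (4/3, 0)
2. K lies on line PF with PK:KF = -1:4 ⇒ K = (8/9, 0)
3. A lies on line FK with FA:AK = 3:2 ⇒ A = (16/15, 0)
4. W lies on line PB with PW:WB = 3:1 ⇒ W = (1/4, 3/4)
5. G lies on line PW with PG:GW = 1:2 ⇒ G = (3/4, 1/4)
6. V is where the line through G parallel to BA meets line KA ⇒ V = (61/60, 0)
V = K + t·(A−K) with t = 23/32, so KV:VA = t:(1−t) = 23/32:9/32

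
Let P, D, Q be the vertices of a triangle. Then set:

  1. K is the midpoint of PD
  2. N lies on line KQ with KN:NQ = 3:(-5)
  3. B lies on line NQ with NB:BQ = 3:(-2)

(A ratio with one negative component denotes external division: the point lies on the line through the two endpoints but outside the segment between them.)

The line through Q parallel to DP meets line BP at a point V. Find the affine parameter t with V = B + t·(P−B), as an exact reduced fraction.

Work in coordinates with P = (0, 0), D = (1, 0), Q = (0, 1).
1. K is the midpoint of PD ⇒ K = (1/2, 0)
2. N lies on line KQ with KN:NQ = 3:(-5) ⇒ N = (5/4, -3/2)
3. B lies on line NQ with NB:BQ = 3:(-2) ⇒ B = (-5/2, 6)
through Q parallel to DP: direction (-1, 0); meets BP at V = (-5/12, 1)
V = B + t·(P−B) with t = 5/6

t = 5/6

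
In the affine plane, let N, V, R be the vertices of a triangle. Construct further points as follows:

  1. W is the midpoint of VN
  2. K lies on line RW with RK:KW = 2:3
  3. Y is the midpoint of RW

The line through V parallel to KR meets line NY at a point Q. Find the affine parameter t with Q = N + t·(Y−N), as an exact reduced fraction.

Work in coordinates with N = (0, 0), V = (1, 0), R = (0, 1).
1. W is the midpoint of VN ⇒ W = (1/2, 0)
2. K lies on line RW with RK:KW = 2:3 ⇒ K = (1/5, 3/5)
3. Y is the midpoint of RW ⇒ Y = (1/4, 1/2)
through V parallel to KR: direction (-1/5, 2/5); meets NY at Q = (1/2, 1)
Q = N + t·(Y−N) with t = 2

t = 2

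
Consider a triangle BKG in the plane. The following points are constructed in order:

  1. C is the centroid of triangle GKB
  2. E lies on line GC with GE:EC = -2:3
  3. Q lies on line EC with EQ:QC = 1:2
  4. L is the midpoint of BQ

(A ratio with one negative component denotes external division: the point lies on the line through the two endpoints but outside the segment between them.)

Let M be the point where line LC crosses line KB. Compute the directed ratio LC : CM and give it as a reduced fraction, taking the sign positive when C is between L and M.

LC:CM = 3/2

Work in coordinates with B = (0, 0), K = (1, 0), G = (0, 1).
1. C is the centroid of triangle GKB ⇒ C = (1/3, 1/3)
2. E lies on line GC with GE:EC = -2:3 ⇒ E = (-2/3, 7/3)
3. Q lies on line EC with EQ:QC = 1:2 ⇒ Q = (-1/3, 5/3)
4. L is the midpoint of BQ ⇒ L = (-1/6, 5/6)
line LC meets KB at M = (2/3, 0)
C = L + t·(M−L) with t = 3/5, so LC:CM = 3/5:2/5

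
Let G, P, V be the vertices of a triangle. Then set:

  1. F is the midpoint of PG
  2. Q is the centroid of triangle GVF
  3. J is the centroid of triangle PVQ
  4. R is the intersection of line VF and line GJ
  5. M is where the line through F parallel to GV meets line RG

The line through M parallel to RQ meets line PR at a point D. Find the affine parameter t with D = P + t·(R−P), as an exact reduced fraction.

t = 47/35

Assign G = (0, 0), P = (1, 0), V = (0, 1) — the answer is frame-independent, so this choice is without loss of generality.
1. F is the midpoint of PG ⇒ F = (1/2, 0)
2. Q is the centroid of triangle GVF ⇒ Q = (1/6, 1/3)
3. J is the centroid of triangle PVQ ⇒ J = (7/18, 4/9)
4. R is the intersection of line VF and line GJ ⇒ R = (7/22, 4/11)
5. M is where the line through F parallel to GV meets line RG ⇒ M = (1/2, 4/7)
through M parallel to RQ: direction (-5/33, -1/33); meets PR at D = (13/154, 188/385)
D = P + t·(R−P) with t = 47/35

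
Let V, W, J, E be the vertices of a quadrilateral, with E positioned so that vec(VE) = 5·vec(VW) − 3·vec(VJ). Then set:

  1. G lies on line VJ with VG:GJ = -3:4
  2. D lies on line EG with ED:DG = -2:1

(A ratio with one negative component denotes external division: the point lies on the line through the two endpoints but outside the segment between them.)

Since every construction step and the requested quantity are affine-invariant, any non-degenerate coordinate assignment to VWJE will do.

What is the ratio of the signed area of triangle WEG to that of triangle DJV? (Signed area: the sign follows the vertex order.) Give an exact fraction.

Choose coordinates V = (0, 0), W = (1, 0), J = (0, 1), E = (5, -3).
1. G lies on line VJ with VG:GJ = -3:4 ⇒ G = (0, -3)
2. D lies on line EG with ED:DG = -2:1 ⇒ D = (-5, -3)
2·[WEG] = -15, 2·[DJV] = -5
[WEG]:[DJV] = -15:-5 = 3

[WEG]:[DJV] = 3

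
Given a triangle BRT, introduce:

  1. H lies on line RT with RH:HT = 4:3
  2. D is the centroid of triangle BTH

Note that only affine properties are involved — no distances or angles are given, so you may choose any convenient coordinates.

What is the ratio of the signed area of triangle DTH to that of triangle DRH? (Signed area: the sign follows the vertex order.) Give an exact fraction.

[DTH]:[DRH] = -3/4

Work in coordinates with B = (0, 0), R = (1, 0), T = (0, 1).
1. H lies on line RT with RH:HT = 4:3 ⇒ H = (3/7, 4/7)
2. D is the centroid of triangle BTH ⇒ D = (1/7, 11/21)
2·[DTH] = -1/7, 2·[DRH] = 4/21
[DTH]:[DRH] = -1/7:4/21 = -3/4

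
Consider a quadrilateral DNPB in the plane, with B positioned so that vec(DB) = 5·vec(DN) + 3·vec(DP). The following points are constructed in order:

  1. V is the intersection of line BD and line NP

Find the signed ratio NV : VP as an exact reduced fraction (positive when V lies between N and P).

NV:VP = 3/5

Assign D = (0, 0), N = (1, 0), P = (0, 1), B = (5, 3) — the answer is frame-independent, so this choice is without loss of generality.
1. V is the intersection of line BD and line NP ⇒ V = (5/8, 3/8)
V = N + t·(P−N) with t = 3/8, so NV:VP = t:(1−t) = 3/8:5/8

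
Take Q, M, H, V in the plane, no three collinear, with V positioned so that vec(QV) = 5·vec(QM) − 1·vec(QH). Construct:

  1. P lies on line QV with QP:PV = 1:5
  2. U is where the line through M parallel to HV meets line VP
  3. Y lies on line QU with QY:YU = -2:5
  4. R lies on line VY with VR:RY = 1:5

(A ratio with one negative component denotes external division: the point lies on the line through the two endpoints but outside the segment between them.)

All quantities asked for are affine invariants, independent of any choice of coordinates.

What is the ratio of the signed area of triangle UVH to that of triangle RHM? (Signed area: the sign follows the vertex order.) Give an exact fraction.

[UVH]:[RHM] = 135/97

Assign Q = (0, 0), M = (1, 0), H = (0, 1), V = (5, -1) — the answer is frame-independent, so this choice is without loss of generality.
1. P lies on line QV with QP:PV = 1:5 ⇒ P = (5/6, -1/6)
2. U is where the line through M parallel to HV meets line VP ⇒ U = (2, -2/5)
3. Y lies on line QU with QY:YU = -2:5 ⇒ Y = (-4/3, 4/15)
4. R lies on line VY with VR:RY = 1:5 ⇒ R = (71/18, -71/90)
2·[UVH] = 3, 2·[RHM] = 97/45
[UVH]:[RHM] = 3:97/45 = 135/97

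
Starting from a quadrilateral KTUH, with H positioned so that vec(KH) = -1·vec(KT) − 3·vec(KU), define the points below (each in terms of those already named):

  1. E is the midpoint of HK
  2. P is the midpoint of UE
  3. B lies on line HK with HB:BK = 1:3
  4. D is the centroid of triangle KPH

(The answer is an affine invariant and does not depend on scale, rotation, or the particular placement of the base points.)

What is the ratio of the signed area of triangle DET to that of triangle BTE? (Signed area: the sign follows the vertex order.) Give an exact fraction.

[DET]:[BTE] = 2/3

Set K = (0, 0), T = (1, 0), U = (0, 1), H = (-1, -3); any affine frame gives the same invariant.
1. E is the midpoint of HK ⇒ E = (-1/2, -3/2)
2. P is the midpoint of UE ⇒ P = (-1/4, -1/4)
3. B lies on line HK with HB:BK = 1:3 ⇒ B = (-3/4, -9/4)
4. D is the centroid of triangle KPH ⇒ D = (-5/12, -13/12)
2·[DET] = 1/2, 2·[BTE] = 3/4
[DET]:[BTE] = 1/2:3/4 = 2/3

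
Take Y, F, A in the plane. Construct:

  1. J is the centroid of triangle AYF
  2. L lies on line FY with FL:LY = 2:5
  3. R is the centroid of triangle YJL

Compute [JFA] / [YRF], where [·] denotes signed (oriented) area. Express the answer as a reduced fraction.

Set Y = (0, 0), F = (1, 0), A = (0, 1); any affine frame gives the same invariant.
1. J is the centroid of triangle AYF ⇒ J = (1/3, 1/3)
2. L lies on line FY with FL:LY = 2:5 ⇒ L = (5/7, 0)
3. R is the centroid of triangle YJL ⇒ R = (22/63, 1/9)
2·[JFA] = 1/3, 2·[YRF] = -1/9
[JFA]:[YRF] = 1/3:-1/9 = -3

[JFA]:[YRF] = -3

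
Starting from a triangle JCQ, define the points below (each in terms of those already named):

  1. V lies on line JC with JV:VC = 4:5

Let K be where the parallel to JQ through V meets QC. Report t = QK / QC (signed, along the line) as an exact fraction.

Set J = (0, 0), C = (1, 0), Q = (0, 1); any affine frame gives the same invariant.
1. V lies on line JC with JV:VC = 4:5 ⇒ V = (4/9, 0)
through V parallel to JQ: direction (0, 1); meets QC at K = (4/9, 5/9)
K = Q + t·(C−Q) with t = 4/9

t = 4/9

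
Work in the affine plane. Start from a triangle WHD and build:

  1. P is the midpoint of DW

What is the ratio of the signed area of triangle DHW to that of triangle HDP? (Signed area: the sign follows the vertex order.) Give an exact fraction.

[DHW]:[HDP] = -2

Assign W = (0, 0), H = (1, 0), D = (0, 1) — the answer is frame-independent, so this choice is without loss of generality.
1. P is the midpoint of DW ⇒ P = (0, 1/2)
2·[DHW] = -1, 2·[HDP] = 1/2
[DHW]:[HDP] = -1:1/2 = -2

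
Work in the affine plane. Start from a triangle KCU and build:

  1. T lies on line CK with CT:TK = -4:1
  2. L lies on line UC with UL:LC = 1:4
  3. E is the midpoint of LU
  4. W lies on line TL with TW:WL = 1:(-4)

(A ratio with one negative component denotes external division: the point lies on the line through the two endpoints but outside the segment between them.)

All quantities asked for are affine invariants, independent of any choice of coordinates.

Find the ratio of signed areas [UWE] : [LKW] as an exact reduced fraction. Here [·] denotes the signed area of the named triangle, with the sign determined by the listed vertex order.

Choose coordinates K = (0, 0), C = (1, 0), U = (0, 1).
1. T lies on line CK with CT:TK = -4:1 ⇒ T = (-1/3, 0)
2. L lies on line UC with UL:LC = 1:4 ⇒ L = (1/5, 4/5)
3. E is the midpoint of LU ⇒ E = (1/10, 9/10)
4. W lies on line TL with TW:WL = 1:(-4) ⇒ W = (-23/45, -4/15)
2·[UWE] = 8/45, 2·[LKW] = -16/45
[UWE]:[LKW] = 8/45:-16/45 = -1/2

[UWE]:[LKW] = -1/2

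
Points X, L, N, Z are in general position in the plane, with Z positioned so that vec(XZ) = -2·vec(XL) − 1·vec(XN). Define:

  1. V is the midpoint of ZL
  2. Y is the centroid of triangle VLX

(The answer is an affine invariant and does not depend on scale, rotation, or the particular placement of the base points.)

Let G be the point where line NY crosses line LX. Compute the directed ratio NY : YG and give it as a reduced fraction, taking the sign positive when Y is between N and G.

NY:YG = -7

Work in coordinates with X = (0, 0), L = (1, 0), N = (0, 1), Z = (-2, -1).
1. V is the midpoint of ZL ⇒ V = (-1/2, -1/2)
2. Y is the centroid of triangle VLX ⇒ Y = (1/6, -1/6)
line NY meets LX at G = (1/7, 0)
Y = N + t·(G−N) with t = 7/6, so NY:YG = 7/6:-1/6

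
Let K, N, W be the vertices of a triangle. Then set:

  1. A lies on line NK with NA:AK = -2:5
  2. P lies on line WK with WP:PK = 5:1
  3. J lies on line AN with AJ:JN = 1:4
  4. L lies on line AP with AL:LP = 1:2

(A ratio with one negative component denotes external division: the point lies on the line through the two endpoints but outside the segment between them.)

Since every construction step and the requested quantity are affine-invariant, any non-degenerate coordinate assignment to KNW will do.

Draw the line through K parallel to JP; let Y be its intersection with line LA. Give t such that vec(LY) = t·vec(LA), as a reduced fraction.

t = -73/2

Work in coordinates with K = (0, 0), N = (1, 0), W = (0, 1).
1. A lies on line NK with NA:AK = -2:5 ⇒ A = (5/3, 0)
2. P lies on line WK with WP:PK = 5:1 ⇒ P = (0, 1/6)
3. J lies on line AN with AJ:JN = 1:4 ⇒ J = (23/15, 0)
4. L lies on line AP with AL:LP = 1:2 ⇒ L = (10/9, 1/18)
through K parallel to JP: direction (-23/15, 1/6); meets LA at Y = (-115/6, 25/12)
Y = L + t·(A−L) with t = -73/2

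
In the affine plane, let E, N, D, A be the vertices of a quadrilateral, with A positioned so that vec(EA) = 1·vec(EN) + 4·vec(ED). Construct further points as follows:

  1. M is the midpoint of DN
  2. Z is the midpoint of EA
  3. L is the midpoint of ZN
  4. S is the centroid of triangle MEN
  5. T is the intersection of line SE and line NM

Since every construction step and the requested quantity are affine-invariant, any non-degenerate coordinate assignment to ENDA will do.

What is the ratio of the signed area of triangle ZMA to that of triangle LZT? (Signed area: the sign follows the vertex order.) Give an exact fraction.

[ZMA]:[LZT] = 4

Set E = (0, 0), N = (1, 0), D = (0, 1), A = (1, 4); any affine frame gives the same invariant.
1. M is the midpoint of DN ⇒ M = (1/2, 1/2)
2. Z is the midpoint of EA ⇒ Z = (1/2, 2)
3. L is the midpoint of ZN ⇒ L = (3/4, 1)
4. S is the centroid of triangle MEN ⇒ S = (1/2, 1/6)
5. T is the intersection of line SE and line NM ⇒ T = (3/4, 1/4)
2·[ZMA] = 3/4, 2·[LZT] = 3/16
[ZMA]:[LZT] = 3/4:3/16 = 4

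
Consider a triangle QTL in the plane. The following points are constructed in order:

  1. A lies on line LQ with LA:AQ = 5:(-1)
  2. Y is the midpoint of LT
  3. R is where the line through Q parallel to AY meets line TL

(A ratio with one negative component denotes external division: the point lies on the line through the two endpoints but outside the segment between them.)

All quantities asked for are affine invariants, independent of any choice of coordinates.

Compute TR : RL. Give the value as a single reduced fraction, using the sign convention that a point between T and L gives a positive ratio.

Assign Q = (0, 0), T = (1, 0), L = (0, 1) — the answer is frame-independent, so this choice is without loss of generality.
1. A lies on line LQ with LA:AQ = 5:(-1) ⇒ A = (0, -1/4)
2. Y is the midpoint of LT ⇒ Y = (1/2, 1/2)
3. R is where the line through Q parallel to AY meets line TL ⇒ R = (2/5, 3/5)
R = T + t·(L−T) with t = 3/5, so TR:RL = t:(1−t) = 3/5:2/5

TR:RL = 3/2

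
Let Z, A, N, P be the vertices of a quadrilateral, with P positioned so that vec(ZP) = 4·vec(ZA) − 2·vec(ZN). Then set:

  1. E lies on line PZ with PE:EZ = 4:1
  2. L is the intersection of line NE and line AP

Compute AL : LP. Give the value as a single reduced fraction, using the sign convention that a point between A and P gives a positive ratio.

AL:LP = -3/16

Assign Z = (0, 0), A = (1, 0), N = (0, 1), P = (4, -2) — the answer is frame-independent, so this choice is without loss of generality.
1. E lies on line PZ with PE:EZ = 4:1 ⇒ E = (4/5, -2/5)
2. L is the intersection of line NE and line AP ⇒ L = (4/13, 6/13)
L = A + t·(P−A) with t = -3/13, so AL:LP = t:(1−t) = -3/13:16/13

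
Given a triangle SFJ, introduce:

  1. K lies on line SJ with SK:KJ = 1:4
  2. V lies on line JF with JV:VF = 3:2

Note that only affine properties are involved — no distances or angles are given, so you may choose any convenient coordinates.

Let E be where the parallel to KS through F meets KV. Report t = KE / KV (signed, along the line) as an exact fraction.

t = 5/3

Assign S = (0, 0), F = (1, 0), J = (0, 1) — the answer is frame-independent, so this choice is without loss of generality.
1. K lies on line SJ with SK:KJ = 1:4 ⇒ K = (0, 1/5)
2. V lies on line JF with JV:VF = 3:2 ⇒ V = (3/5, 2/5)
through F parallel to KS: direction (0, -1/5); meets KV at E = (1, 8/15)
E = K + t·(V−K) with t = 5/3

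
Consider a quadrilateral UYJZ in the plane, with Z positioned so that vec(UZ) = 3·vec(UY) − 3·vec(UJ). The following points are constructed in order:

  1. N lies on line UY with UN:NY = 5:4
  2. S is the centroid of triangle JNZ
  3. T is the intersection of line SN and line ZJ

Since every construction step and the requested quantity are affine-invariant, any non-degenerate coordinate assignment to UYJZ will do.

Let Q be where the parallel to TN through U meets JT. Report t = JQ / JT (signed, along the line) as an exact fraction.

Work in coordinates with U = (0, 0), Y = (1, 0), J = (0, 1), Z = (3, -3).
1. N lies on line UY with UN:NY = 5:4 ⇒ N = (5/9, 0)
2. S is the centroid of triangle JNZ ⇒ S = (32/27, -2/3)
3. T is the intersection of line SN and line ZJ ⇒ T = (3/2, -1)
through U parallel to TN: direction (-17/18, 1); meets JT at Q = (51/14, -27/7)
Q = J + t·(T−J) with t = 17/7

t = 17/7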